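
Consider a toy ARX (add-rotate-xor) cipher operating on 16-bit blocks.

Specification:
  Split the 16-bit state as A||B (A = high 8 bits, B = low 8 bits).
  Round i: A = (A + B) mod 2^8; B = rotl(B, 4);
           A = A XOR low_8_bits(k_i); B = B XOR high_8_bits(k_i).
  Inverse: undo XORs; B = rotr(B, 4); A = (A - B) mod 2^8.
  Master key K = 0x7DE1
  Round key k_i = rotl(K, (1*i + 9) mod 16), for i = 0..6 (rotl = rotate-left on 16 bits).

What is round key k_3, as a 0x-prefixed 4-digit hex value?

0x17DE

K = 0x7DE1
k_0 = rotl(K, (1*0+9) mod 16) = rotl(K, 9) = 0xC2FB
k_1 = rotl(K, (1*1+9) mod 16) = rotl(K, 10) = 0x85F7
k_2 = rotl(K, (1*2+9) mod 16) = rotl(K, 11) = 0x0BEF
k_3 = rotl(K, (1*3+9) mod 16) = rotl(K, 12) = 0x17DE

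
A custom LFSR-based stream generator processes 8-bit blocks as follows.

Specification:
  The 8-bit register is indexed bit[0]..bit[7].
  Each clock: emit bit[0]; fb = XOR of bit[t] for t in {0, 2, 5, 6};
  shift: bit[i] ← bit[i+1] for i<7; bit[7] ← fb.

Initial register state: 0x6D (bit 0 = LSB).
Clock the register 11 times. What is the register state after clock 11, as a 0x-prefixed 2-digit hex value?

0xC8

reg_0 = 0x6D
clock 1: out=1, reg = 0x36
clock 2: out=0, reg = 0x1B
clock 3: out=1, reg = 0x8D
clock 4: out=1, reg = 0x46
clock 5: out=0, reg = 0x23
clock 6: out=1, reg = 0x11
clock 7: out=1, reg = 0x88
clock 8: out=0, reg = 0x44
clock 9: out=0, reg = 0x22
clock 10: out=0, reg = 0x91
clock 11: out=1, reg = 0xC8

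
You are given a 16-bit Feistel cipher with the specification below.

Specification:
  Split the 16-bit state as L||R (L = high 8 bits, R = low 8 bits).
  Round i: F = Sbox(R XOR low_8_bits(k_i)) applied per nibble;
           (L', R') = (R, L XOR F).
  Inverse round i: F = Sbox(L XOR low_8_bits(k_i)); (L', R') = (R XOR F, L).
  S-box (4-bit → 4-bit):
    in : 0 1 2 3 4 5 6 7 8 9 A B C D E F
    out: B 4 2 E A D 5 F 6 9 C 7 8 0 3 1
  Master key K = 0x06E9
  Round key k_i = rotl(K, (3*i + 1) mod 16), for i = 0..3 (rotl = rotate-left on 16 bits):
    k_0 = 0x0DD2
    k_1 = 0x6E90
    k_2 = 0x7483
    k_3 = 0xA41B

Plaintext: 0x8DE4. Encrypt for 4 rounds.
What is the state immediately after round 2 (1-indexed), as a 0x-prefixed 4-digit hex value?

s_0 = plaintext = 0x8DE4
s_1 = Round(s_0, k_0) = 0xE468
s_2 = Round(s_1, k_1) = 0x68F2
s_3 = Round(s_2, k_2) = 0xF29C
s_4 = Round(s_3, k_3) = 0x9C9D

0x68F2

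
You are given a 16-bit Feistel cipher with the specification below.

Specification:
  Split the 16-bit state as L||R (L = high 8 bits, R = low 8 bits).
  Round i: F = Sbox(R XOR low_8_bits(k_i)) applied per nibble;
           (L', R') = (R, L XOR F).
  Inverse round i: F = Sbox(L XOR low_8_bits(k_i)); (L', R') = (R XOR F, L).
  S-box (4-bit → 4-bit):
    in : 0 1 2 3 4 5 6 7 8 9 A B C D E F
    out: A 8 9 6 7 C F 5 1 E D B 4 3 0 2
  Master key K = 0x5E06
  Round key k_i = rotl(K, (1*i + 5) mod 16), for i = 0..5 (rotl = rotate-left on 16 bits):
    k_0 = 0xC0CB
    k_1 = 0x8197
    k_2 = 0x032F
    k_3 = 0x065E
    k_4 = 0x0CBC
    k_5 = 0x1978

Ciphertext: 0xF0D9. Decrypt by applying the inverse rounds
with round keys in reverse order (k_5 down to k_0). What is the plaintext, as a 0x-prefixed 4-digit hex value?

s_0 = ciphertext = 0xF0D9
s_1 = InvRound(s_0, k_5) = 0xC8F0
s_2 = InvRound(s_1, k_4) = 0xA7C8
s_3 = InvRound(s_2, k_3) = 0xE6A7
s_4 = InvRound(s_3, k_2) = 0xE9E6
s_5 = InvRound(s_4, k_1) = 0xB6E9
s_6 = InvRound(s_5, k_0) = 0xBAB6

0xBAB6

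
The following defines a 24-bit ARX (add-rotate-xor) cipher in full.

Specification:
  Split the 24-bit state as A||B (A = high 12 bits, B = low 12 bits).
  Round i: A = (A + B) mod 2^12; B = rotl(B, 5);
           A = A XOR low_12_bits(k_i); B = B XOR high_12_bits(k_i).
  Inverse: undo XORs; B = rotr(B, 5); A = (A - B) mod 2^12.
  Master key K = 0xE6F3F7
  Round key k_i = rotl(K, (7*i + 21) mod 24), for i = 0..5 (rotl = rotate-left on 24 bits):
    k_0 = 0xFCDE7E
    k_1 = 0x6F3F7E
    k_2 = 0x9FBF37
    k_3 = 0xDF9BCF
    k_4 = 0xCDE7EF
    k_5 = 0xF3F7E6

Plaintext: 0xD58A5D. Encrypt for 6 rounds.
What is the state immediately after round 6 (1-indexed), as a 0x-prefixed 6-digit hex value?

s_0 = plaintext = 0xD58A5D
s_1 = Round(s_0, k_0) = 0x9CB479
s_2 = Round(s_1, k_1) = 0x13A9DB
s_3 = Round(s_2, k_2) = 0x422288
s_4 = Round(s_3, k_3) = 0xD65CFC
s_5 = Round(s_4, k_4) = 0xD8E347
s_6 = Round(s_5, k_5) = 0x7337D9

0x7337D9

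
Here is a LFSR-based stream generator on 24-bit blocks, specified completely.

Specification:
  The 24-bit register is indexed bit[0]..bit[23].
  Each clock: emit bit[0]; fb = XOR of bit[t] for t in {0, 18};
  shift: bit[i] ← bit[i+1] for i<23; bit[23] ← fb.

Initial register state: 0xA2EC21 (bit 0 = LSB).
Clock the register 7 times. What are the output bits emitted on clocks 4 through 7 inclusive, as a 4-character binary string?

0010

reg_0 = 0xA2EC21
clock 1: out=1, reg = 0xD17610
clock 2: out=0, reg = 0x68BB08
clock 3: out=0, reg = 0x345D84
clock 4: out=0, reg = 0x9A2EC2
clock 5: out=0, reg = 0x4D1761
clock 6: out=1, reg = 0x268BB0
clock 7: out=0, reg = 0x9345D8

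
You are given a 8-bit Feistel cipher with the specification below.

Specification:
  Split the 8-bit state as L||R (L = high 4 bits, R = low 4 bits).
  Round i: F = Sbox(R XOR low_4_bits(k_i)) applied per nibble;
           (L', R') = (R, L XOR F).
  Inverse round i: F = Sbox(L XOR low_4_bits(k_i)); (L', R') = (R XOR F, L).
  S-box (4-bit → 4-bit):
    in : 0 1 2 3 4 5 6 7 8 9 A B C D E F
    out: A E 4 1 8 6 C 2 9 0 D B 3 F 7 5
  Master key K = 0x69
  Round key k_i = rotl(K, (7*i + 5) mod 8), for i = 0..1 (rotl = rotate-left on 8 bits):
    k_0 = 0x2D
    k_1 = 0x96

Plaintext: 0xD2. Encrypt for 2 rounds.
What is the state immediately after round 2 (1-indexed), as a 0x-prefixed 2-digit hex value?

s_0 = plaintext = 0xD2
s_1 = Round(s_0, k_0) = 0x28
s_2 = Round(s_1, k_1) = 0x85

0x85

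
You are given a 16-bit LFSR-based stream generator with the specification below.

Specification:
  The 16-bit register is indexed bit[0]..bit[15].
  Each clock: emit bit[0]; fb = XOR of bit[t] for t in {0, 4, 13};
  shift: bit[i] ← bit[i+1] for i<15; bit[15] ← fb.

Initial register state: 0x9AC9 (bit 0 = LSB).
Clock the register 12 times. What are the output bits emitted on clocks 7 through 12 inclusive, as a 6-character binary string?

110101

reg_0 = 0x9AC9
clock 1: out=1, reg = 0xCD64
clock 2: out=0, reg = 0x66B2
clock 3: out=0, reg = 0x3359
clock 4: out=1, reg = 0x99AC
clock 5: out=0, reg = 0x4CD6
clock 6: out=0, reg = 0xA66B
clock 7: out=1, reg = 0x5335
clock 8: out=1, reg = 0x299A
clock 9: out=0, reg = 0x14CD
clock 10: out=1, reg = 0x8A66
clock 11: out=0, reg = 0x4533
clock 12: out=1, reg = 0x2299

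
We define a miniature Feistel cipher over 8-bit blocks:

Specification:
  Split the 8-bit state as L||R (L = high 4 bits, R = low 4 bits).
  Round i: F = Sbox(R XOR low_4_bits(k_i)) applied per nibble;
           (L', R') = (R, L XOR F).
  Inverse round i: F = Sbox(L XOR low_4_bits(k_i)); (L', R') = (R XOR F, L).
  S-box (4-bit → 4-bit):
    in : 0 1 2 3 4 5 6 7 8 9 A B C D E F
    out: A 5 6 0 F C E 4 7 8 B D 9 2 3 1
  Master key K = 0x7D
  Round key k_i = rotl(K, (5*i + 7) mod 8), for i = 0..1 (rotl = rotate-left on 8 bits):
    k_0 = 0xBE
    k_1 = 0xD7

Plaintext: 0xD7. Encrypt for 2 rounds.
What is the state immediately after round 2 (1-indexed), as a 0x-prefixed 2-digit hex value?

0x51

s_0 = plaintext = 0xD7
s_1 = Round(s_0, k_0) = 0x75
s_2 = Round(s_1, k_1) = 0x51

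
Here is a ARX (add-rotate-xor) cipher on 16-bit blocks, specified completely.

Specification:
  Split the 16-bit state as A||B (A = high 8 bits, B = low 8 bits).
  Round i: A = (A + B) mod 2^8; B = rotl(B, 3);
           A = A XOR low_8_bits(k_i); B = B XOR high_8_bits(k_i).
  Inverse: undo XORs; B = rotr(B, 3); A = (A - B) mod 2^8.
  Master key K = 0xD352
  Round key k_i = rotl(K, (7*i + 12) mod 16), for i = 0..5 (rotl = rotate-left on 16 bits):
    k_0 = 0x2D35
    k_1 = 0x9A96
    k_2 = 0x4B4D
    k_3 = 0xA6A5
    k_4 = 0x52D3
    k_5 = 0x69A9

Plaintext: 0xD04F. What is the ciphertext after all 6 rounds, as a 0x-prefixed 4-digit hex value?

s_0 = plaintext = 0xD04F
s_1 = Round(s_0, k_0) = 0x2A57
s_2 = Round(s_1, k_1) = 0x1720
s_3 = Round(s_2, k_2) = 0x7A4A
s_4 = Round(s_3, k_3) = 0x61F4
s_5 = Round(s_4, k_4) = 0x86F5
s_6 = Round(s_5, k_5) = 0xD2C6

0xD2C6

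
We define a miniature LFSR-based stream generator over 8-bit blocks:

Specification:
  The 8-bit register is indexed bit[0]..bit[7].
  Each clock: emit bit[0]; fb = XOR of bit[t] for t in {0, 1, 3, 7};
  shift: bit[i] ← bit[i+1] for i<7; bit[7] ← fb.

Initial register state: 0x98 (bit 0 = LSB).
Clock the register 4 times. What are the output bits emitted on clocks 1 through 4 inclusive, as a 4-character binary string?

0001

reg_0 = 0x98
clock 1: out=0, reg = 0x4C
clock 2: out=0, reg = 0xA6
clock 3: out=0, reg = 0x53
clock 4: out=1, reg = 0x29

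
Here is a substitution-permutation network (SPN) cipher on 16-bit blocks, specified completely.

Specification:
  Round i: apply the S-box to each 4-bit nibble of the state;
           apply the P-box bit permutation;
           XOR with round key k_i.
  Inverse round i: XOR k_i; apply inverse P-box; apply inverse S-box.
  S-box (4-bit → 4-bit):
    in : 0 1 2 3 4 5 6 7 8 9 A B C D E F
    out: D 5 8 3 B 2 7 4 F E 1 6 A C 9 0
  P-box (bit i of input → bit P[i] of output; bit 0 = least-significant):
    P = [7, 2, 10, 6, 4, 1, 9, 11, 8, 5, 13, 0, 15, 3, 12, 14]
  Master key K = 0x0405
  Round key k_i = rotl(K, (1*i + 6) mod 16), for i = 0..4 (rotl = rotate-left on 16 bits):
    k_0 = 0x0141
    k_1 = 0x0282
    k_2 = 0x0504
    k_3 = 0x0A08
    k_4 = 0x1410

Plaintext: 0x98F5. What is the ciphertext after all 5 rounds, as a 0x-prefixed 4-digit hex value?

0xCA78

s_0 = plaintext = 0x98F5
s_1 = Round(s_0, k_0) = 0x706C
s_2 = Round(s_1, k_1) = 0x31D5
s_3 = Round(s_2, k_2) = 0xAE08
s_4 = Round(s_3, k_3) = 0x85DD
s_5 = Round(s_4, k_4) = 0xCA78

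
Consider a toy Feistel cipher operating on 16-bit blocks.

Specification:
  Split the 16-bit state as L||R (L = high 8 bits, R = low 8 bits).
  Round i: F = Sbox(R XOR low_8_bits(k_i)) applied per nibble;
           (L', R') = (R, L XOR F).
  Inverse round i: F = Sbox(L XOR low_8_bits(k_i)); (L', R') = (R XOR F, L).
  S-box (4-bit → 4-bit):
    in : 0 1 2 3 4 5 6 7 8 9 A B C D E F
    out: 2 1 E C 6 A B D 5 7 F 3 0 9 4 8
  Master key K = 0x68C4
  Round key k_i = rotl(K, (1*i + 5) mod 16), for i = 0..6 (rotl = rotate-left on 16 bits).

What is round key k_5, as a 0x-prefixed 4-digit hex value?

K = 0x68C4
k_0 = rotl(K, (1*0+5) mod 16) = rotl(K, 5) = 0x188D
k_1 = rotl(K, (1*1+5) mod 16) = rotl(K, 6) = 0x311A
k_2 = rotl(K, (1*2+5) mod 16) = rotl(K, 7) = 0x6234
k_3 = rotl(K, (1*3+5) mod 16) = rotl(K, 8) = 0xC468
k_4 = rotl(K, (1*4+5) mod 16) = rotl(K, 9) = 0x88D1
k_5 = rotl(K, (1*5+5) mod 16) = rotl(K, 10) = 0x11A3

0x11A3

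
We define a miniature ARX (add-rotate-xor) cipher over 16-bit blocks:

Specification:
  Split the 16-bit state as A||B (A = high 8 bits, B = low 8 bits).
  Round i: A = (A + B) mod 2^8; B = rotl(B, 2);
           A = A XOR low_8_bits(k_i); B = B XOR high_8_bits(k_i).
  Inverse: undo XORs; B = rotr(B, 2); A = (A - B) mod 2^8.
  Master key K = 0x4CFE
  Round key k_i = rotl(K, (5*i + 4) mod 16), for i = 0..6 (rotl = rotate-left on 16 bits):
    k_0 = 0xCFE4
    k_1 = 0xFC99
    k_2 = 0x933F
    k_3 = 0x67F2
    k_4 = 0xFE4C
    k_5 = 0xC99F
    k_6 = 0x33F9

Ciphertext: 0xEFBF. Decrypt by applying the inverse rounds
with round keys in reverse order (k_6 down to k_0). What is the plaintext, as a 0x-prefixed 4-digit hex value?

0x1C04

s_0 = ciphertext = 0xEFBF
s_1 = InvRound(s_0, k_6) = 0xF323
s_2 = InvRound(s_1, k_5) = 0xB2BA
s_3 = InvRound(s_2, k_4) = 0xED11
s_4 = InvRound(s_3, k_3) = 0x829D
s_5 = InvRound(s_4, k_2) = 0x3A83
s_6 = InvRound(s_5, k_1) = 0xC4DF
s_7 = InvRound(s_6, k_0) = 0x1C04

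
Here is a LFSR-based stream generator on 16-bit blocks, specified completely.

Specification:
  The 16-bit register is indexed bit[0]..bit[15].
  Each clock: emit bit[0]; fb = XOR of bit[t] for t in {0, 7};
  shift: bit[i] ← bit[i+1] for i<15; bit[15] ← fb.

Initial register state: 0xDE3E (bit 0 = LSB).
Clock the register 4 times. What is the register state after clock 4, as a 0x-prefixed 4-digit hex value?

0x2DE3

reg_0 = 0xDE3E
clock 1: out=0, reg = 0x6F1F
clock 2: out=1, reg = 0xB78F
clock 3: out=1, reg = 0x5BC7
clock 4: out=1, reg = 0x2DE3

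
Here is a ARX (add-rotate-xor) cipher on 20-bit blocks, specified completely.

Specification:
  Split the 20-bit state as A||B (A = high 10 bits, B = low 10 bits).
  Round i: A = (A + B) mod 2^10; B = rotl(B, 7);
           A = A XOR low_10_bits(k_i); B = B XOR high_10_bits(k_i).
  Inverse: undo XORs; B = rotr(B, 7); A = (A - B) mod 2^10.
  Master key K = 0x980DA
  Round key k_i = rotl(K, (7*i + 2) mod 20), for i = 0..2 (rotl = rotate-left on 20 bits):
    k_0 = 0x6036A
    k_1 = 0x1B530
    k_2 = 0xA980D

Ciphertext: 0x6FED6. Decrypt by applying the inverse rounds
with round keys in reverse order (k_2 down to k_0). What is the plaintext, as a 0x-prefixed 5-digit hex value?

0x5F37D

s_0 = ciphertext = 0x6FED6
s_1 = InvRound(s_0, k_2) = 0x8CB80
s_2 = InvRound(s_1, k_1) = 0xE4F6F
s_3 = InvRound(s_2, k_0) = 0x5F37D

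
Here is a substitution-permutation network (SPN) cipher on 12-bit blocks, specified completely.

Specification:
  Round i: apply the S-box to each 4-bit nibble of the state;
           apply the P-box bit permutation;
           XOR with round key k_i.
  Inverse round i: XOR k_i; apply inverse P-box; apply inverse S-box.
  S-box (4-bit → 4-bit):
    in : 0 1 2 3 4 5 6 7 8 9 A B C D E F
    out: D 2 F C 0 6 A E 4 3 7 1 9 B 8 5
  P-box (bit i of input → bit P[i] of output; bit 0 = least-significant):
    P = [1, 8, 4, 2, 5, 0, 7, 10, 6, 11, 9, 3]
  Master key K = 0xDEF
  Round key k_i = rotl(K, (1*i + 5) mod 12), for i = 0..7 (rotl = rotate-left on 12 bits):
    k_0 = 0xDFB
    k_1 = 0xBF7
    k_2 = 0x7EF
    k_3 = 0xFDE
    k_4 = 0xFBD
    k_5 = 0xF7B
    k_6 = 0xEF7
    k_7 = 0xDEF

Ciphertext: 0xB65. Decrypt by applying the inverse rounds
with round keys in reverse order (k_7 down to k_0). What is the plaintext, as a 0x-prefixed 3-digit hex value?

s_0 = ciphertext = 0xB65
s_1 = InvRound(s_0, k_7) = 0x33B
s_2 = InvRound(s_1, k_6) = 0xD36
s_3 = InvRound(s_2, k_5) = 0x01E
s_4 = InvRound(s_3, k_4) = 0x529
s_5 = InvRound(s_4, k_3) = 0xAA0
s_6 = InvRound(s_5, k_2) = 0xD6D
s_7 = InvRound(s_6, k_1) = 0x33F
s_8 = InvRound(s_7, k_0) = 0xA3E

0xA3E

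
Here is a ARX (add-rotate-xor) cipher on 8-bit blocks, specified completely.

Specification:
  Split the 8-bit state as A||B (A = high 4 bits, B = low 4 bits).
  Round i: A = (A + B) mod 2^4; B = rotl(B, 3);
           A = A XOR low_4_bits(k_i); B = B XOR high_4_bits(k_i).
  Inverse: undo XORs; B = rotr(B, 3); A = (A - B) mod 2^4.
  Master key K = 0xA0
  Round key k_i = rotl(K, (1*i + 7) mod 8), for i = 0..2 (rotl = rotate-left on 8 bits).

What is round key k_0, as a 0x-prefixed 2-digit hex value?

K = 0xA0
k_0 = rotl(K, (1*0+7) mod 8) = rotl(K, 7) = 0x50

0x50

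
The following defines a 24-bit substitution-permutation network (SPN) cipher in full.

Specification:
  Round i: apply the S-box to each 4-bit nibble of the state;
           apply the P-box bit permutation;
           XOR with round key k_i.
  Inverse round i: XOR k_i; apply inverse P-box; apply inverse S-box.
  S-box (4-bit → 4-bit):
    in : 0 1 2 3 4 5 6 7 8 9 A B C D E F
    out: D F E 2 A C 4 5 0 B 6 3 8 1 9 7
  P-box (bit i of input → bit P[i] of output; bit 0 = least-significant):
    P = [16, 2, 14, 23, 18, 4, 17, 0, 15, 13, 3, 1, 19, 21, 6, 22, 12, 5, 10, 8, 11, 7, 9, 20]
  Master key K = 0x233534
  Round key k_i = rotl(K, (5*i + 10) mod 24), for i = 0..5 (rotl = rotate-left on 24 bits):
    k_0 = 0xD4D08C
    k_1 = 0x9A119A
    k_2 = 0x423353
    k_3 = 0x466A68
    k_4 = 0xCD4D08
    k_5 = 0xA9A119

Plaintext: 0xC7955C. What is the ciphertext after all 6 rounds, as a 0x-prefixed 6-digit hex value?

s_0 = plaintext = 0xC7955C
s_1 = Round(s_0, k_0) = 0x2EC487
s_2 = Round(s_1, k_1) = 0xCB6218
s_3 = Round(s_2, k_2) = 0x540328
s_4 = Round(s_3, k_3) = 0x1C4919
s_5 = Round(s_4, k_4) = 0x3AE69F
s_6 = Round(s_5, k_5) = 0xE4E5A4

0xE4E5A4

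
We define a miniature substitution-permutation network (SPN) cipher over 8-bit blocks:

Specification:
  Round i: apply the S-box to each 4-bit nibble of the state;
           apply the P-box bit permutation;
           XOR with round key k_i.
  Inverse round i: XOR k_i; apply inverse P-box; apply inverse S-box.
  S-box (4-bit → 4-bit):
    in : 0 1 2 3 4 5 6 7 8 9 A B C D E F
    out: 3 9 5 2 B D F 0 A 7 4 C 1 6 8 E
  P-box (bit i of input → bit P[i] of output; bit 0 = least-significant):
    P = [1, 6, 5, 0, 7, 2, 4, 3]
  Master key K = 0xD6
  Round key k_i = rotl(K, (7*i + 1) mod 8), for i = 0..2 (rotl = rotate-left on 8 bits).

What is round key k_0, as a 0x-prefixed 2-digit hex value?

K = 0xD6
k_0 = rotl(K, (7*0+1) mod 8) = rotl(K, 1) = 0xAD

0xAD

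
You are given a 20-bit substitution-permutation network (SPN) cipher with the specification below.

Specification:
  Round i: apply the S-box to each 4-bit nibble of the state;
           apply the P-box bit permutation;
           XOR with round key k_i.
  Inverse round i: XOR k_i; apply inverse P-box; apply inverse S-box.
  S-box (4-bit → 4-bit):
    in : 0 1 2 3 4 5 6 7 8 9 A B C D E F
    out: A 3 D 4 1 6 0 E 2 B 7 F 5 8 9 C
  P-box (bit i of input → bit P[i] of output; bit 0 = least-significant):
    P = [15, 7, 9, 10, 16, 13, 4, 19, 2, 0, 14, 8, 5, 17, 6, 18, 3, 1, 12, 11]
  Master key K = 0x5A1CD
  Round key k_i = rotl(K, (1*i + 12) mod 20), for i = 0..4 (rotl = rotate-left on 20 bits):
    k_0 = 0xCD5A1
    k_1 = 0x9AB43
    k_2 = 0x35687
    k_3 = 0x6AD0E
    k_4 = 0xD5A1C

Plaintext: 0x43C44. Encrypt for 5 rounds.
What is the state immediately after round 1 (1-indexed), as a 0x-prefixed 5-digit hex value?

s_0 = plaintext = 0x43C44
s_1 = Round(s_0, k_0) = 0xD15ED
s_2 = Round(s_1, k_1) = 0x2E762
s_3 = Round(s_2, k_2) = 0x789AE
s_4 = Round(s_3, k_3) = 0x51019
s_5 = Round(s_4, k_4) = 0xEEFBF

0xD15ED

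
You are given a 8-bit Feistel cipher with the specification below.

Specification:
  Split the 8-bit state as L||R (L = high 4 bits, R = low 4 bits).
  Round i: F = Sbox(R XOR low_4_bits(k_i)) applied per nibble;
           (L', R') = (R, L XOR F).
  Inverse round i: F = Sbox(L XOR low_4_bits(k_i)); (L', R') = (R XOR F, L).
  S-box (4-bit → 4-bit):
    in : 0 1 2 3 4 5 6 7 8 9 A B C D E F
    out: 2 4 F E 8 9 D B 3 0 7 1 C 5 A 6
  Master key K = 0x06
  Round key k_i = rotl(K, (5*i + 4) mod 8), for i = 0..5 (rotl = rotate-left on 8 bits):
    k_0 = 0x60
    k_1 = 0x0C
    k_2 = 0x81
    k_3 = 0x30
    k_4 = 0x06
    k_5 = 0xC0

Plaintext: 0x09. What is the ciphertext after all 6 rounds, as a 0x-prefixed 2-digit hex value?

0xA1

s_0 = plaintext = 0x09
s_1 = Round(s_0, k_0) = 0x90
s_2 = Round(s_1, k_1) = 0x05
s_3 = Round(s_2, k_2) = 0x58
s_4 = Round(s_3, k_3) = 0x86
s_5 = Round(s_4, k_4) = 0x6A
s_6 = Round(s_5, k_5) = 0xA1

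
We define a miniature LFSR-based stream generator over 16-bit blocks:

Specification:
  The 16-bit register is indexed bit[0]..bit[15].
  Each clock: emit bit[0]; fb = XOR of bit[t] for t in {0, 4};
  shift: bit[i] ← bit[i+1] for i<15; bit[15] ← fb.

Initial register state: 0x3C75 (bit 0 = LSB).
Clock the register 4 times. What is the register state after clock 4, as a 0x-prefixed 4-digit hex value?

reg_0 = 0x3C75
clock 1: out=1, reg = 0x1E3A
clock 2: out=0, reg = 0x8F1D
clock 3: out=1, reg = 0x478E
clock 4: out=0, reg = 0x23C7

0x23C7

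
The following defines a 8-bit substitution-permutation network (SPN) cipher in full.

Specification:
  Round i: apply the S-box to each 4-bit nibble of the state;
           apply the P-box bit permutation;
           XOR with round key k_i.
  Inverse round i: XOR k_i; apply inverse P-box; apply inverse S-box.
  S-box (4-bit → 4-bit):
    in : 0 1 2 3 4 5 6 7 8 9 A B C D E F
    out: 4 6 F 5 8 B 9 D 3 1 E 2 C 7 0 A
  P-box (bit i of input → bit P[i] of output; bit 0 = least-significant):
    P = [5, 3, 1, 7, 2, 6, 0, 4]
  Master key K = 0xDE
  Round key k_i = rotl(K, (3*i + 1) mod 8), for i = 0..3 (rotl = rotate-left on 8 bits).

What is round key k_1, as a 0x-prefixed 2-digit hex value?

0xED

K = 0xDE
k_0 = rotl(K, (3*0+1) mod 8) = rotl(K, 1) = 0xBD
k_1 = rotl(K, (3*1+1) mod 8) = rotl(K, 4) = 0xED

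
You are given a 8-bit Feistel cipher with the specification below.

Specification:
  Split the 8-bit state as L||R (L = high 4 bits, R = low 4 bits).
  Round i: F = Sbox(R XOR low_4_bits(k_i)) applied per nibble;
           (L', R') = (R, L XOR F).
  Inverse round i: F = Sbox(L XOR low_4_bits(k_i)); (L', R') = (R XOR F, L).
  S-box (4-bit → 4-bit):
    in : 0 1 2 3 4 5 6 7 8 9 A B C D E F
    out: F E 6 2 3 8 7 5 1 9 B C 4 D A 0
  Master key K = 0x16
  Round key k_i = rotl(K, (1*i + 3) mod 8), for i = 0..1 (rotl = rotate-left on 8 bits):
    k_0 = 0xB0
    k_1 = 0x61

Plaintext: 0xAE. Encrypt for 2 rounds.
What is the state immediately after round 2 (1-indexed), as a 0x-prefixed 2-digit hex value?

0x00

s_0 = plaintext = 0xAE
s_1 = Round(s_0, k_0) = 0xE0
s_2 = Round(s_1, k_1) = 0x00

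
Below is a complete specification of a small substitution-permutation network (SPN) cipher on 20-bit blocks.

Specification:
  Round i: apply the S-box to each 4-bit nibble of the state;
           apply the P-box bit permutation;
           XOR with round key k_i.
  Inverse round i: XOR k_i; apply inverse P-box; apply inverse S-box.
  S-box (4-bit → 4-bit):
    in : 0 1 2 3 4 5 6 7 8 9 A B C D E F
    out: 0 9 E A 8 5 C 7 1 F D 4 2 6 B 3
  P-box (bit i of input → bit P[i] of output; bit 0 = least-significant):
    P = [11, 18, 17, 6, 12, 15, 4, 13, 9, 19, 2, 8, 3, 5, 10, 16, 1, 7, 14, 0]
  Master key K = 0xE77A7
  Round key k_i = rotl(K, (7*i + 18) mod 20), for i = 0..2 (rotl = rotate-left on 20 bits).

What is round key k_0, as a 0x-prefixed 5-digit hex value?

K = 0xE77A7
k_0 = rotl(K, (7*0+18) mod 20) = rotl(K, 18) = 0xF9DE9

0xF9DE9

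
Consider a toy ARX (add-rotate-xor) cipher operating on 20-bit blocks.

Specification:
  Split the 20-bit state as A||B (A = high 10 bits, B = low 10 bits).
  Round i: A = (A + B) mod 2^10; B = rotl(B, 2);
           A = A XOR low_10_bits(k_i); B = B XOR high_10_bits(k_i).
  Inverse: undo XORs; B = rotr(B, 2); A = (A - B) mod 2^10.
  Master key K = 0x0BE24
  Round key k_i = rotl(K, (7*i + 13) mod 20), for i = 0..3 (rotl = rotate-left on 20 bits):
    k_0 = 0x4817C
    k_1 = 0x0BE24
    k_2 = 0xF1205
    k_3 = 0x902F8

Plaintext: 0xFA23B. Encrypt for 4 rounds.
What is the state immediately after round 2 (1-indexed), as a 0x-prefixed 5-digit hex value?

s_0 = plaintext = 0xFA23B
s_1 = Round(s_0, k_0) = 0xD7DCE
s_2 = Round(s_1, k_1) = 0xC2716
s_3 = Round(s_2, k_2) = 0x06B9F
s_4 = Round(s_3, k_3) = 0x5043F

0xC2716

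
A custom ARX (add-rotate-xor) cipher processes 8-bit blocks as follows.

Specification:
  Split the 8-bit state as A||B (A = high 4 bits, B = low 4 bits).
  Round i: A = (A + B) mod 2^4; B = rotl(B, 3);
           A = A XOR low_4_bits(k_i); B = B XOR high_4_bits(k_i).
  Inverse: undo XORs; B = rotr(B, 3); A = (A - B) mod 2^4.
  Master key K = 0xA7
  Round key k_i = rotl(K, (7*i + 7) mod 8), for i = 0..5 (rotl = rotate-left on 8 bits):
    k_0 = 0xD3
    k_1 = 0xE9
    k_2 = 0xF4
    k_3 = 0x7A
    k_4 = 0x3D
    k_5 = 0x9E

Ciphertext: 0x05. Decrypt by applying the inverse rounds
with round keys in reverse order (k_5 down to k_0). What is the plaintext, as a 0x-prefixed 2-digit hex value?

s_0 = ciphertext = 0x05
s_1 = InvRound(s_0, k_5) = 0x59
s_2 = InvRound(s_1, k_4) = 0x35
s_3 = InvRound(s_2, k_3) = 0x54
s_4 = InvRound(s_3, k_2) = 0xA7
s_5 = InvRound(s_4, k_1) = 0x03
s_6 = InvRound(s_5, k_0) = 0x6D

0x6D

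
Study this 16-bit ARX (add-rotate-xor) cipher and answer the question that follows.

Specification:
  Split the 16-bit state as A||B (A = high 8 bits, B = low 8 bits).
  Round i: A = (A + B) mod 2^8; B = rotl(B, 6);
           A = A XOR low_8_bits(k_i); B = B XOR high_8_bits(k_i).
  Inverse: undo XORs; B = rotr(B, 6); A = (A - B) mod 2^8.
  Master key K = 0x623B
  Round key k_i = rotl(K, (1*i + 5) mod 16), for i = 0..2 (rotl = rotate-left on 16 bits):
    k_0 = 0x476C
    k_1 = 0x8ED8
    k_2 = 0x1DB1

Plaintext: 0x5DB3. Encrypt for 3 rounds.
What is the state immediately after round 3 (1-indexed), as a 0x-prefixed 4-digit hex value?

s_0 = plaintext = 0x5DB3
s_1 = Round(s_0, k_0) = 0x7CAB
s_2 = Round(s_1, k_1) = 0xFF64
s_3 = Round(s_2, k_2) = 0xD204

0xD204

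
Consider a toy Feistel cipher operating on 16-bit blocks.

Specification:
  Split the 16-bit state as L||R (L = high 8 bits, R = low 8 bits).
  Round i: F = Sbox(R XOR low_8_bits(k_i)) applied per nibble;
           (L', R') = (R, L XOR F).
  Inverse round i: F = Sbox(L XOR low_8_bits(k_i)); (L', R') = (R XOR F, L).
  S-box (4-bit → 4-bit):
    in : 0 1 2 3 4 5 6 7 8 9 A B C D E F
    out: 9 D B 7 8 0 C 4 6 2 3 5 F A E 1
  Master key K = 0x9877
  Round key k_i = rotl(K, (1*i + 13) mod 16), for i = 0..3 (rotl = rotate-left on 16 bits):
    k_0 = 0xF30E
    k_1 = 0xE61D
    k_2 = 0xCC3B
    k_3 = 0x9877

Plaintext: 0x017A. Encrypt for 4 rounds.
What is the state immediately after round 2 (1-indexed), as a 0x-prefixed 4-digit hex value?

0x4972

s_0 = plaintext = 0x017A
s_1 = Round(s_0, k_0) = 0x7A49
s_2 = Round(s_1, k_1) = 0x4972
s_3 = Round(s_2, k_2) = 0x72CB
s_4 = Round(s_3, k_3) = 0xCB2D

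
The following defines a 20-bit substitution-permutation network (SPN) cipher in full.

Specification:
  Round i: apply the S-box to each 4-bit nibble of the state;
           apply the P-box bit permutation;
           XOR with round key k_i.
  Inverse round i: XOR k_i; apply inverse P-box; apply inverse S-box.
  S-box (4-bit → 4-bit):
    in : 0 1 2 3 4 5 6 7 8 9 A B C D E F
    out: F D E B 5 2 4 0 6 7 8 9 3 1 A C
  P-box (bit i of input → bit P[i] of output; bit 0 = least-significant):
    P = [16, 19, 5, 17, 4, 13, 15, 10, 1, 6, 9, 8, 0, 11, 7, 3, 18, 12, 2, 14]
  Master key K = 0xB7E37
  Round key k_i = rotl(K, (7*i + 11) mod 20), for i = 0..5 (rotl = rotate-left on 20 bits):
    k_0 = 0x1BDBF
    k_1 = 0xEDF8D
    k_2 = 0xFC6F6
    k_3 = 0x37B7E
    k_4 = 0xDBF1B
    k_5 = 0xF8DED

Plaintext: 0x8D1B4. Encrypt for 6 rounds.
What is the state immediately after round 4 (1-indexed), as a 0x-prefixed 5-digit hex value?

s_0 = plaintext = 0x8D1B4
s_1 = Round(s_0, k_0) = 0x0AA88
s_2 = Round(s_1, k_1) = 0x22EA1
s_3 = Round(s_2, k_2) = 0xC9B1A
s_4 = Round(s_3, k_3) = 0x5E6ED
s_5 = Round(s_4, k_4) = 0xC8113
s_6 = Round(s_5, k_5) = 0x0127F

0x5E6ED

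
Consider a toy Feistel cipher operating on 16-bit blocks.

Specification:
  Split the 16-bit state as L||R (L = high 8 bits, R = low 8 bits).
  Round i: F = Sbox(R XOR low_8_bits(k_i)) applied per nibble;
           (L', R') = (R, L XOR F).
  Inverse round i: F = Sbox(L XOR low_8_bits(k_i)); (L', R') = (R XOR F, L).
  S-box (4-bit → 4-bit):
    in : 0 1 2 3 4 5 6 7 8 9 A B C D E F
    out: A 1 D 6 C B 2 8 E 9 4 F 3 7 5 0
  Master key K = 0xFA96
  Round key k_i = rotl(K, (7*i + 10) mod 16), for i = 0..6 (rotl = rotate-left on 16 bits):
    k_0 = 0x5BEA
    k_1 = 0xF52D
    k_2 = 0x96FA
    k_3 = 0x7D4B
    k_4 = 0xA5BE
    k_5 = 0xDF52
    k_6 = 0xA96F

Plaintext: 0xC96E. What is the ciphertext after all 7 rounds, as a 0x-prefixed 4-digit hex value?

0x4CE3

s_0 = plaintext = 0xC96E
s_1 = Round(s_0, k_0) = 0x6E25
s_2 = Round(s_1, k_1) = 0x25C0
s_3 = Round(s_2, k_2) = 0xC041
s_4 = Round(s_3, k_3) = 0x4164
s_5 = Round(s_4, k_4) = 0x6435
s_6 = Round(s_5, k_5) = 0x354C
s_7 = Round(s_6, k_6) = 0x4CE3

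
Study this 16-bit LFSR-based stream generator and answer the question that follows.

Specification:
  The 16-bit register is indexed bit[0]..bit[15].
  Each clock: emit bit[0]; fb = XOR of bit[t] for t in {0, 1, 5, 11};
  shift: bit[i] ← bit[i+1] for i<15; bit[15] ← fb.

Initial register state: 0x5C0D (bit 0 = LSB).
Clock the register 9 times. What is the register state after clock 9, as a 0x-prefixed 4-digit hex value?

reg_0 = 0x5C0D
clock 1: out=1, reg = 0x2E06
clock 2: out=0, reg = 0x1703
clock 3: out=1, reg = 0x0B81
clock 4: out=1, reg = 0x05C0
clock 5: out=0, reg = 0x02E0
clock 6: out=0, reg = 0x8170
clock 7: out=0, reg = 0xC0B8
clock 8: out=0, reg = 0xE05C
clock 9: out=0, reg = 0x702E

0x702E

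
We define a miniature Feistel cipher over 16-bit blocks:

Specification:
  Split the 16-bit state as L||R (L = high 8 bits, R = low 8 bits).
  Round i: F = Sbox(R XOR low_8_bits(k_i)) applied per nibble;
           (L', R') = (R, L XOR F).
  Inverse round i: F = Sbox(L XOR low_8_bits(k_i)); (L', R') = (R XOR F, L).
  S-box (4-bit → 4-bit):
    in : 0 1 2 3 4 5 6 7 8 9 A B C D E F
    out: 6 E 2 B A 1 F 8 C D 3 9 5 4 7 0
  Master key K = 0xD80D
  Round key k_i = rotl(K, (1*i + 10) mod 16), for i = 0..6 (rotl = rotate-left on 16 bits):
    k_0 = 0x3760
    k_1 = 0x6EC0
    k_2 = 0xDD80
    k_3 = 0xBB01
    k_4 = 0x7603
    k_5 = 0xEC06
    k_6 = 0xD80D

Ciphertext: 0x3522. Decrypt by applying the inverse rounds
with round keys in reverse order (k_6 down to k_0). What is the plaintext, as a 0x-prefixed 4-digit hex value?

0x3EC0

s_0 = ciphertext = 0x3522
s_1 = InvRound(s_0, k_6) = 0x9E35
s_2 = InvRound(s_1, k_5) = 0xE99E
s_3 = InvRound(s_2, k_4) = 0xEDE9
s_4 = InvRound(s_3, k_3) = 0x9CED
s_5 = InvRound(s_4, k_2) = 0x089C
s_6 = InvRound(s_5, k_1) = 0xC008
s_7 = InvRound(s_6, k_0) = 0x3EC0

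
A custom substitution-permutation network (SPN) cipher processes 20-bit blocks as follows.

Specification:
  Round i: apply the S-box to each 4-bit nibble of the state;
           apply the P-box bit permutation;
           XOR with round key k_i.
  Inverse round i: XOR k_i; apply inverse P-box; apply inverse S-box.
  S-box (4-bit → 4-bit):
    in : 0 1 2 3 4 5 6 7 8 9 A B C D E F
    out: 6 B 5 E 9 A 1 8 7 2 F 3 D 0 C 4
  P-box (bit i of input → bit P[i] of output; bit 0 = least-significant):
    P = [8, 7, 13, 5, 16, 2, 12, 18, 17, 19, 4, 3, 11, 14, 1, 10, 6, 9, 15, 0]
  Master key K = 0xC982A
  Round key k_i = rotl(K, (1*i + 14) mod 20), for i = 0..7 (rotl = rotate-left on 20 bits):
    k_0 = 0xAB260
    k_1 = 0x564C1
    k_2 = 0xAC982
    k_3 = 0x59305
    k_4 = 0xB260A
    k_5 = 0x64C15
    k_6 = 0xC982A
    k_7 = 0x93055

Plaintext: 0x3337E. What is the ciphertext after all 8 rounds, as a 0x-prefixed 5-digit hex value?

s_0 = plaintext = 0x3337E
s_1 = Round(s_0, k_0) = 0x6545B
s_2 = Round(s_1, k_1) = 0x3210D
s_3 = Round(s_2, k_2) = 0x0538D
s_4 = Round(s_3, k_3) = 0xC4519
s_5 = Round(s_4, k_4) = 0x6AAC7
s_6 = Round(s_5, k_5) = 0x9106F
s_7 = Round(s_6, k_6) = 0x5F63A
s_8 = Round(s_7, k_7) = 0xF03F2

0xF03F2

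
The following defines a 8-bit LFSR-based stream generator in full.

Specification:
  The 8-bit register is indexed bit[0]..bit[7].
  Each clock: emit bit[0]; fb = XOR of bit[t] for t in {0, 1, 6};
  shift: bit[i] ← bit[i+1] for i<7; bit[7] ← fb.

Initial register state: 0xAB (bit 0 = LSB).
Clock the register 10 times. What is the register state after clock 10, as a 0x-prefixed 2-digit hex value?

0x73

reg_0 = 0xAB
clock 1: out=1, reg = 0x55
clock 2: out=1, reg = 0x2A
clock 3: out=0, reg = 0x95
clock 4: out=1, reg = 0xCA
clock 5: out=0, reg = 0x65
clock 6: out=1, reg = 0x32
clock 7: out=0, reg = 0x99
clock 8: out=1, reg = 0xCC
clock 9: out=0, reg = 0xE6
clock 10: out=0, reg = 0x73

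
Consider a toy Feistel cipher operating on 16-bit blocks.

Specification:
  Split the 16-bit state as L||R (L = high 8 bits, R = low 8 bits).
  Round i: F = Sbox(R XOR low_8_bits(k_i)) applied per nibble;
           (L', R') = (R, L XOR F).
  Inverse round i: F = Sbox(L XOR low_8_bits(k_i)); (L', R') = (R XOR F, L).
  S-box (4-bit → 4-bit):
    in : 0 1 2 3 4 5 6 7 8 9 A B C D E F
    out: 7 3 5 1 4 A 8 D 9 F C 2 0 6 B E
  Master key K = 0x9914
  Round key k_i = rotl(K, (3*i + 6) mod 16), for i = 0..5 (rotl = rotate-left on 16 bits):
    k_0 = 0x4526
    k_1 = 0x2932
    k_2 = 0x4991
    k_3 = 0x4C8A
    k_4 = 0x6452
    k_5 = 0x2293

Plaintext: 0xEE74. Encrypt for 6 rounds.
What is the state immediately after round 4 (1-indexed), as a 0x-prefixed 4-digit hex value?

0x57CD

s_0 = plaintext = 0xEE74
s_1 = Round(s_0, k_0) = 0x744B
s_2 = Round(s_1, k_1) = 0x4BAB
s_3 = Round(s_2, k_2) = 0xAB57
s_4 = Round(s_3, k_3) = 0x57CD
s_5 = Round(s_4, k_4) = 0xCDA9
s_6 = Round(s_5, k_5) = 0xA9D1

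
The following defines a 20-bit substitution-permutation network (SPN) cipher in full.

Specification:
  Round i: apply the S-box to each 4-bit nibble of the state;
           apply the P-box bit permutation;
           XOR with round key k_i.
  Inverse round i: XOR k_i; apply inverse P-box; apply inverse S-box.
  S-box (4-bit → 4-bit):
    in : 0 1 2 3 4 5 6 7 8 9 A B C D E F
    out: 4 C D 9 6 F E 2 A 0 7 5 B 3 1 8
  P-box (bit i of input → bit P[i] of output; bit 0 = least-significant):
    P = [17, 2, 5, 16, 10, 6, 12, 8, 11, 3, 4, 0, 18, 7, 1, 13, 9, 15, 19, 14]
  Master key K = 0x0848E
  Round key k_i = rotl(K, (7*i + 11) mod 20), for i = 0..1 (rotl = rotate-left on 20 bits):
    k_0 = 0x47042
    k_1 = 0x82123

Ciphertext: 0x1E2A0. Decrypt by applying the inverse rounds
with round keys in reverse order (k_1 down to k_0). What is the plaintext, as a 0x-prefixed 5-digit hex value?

s_0 = ciphertext = 0x1E2A0
s_1 = InvRound(s_0, k_1) = 0x54FFF
s_2 = InvRound(s_1, k_0) = 0xE8526

0xE8526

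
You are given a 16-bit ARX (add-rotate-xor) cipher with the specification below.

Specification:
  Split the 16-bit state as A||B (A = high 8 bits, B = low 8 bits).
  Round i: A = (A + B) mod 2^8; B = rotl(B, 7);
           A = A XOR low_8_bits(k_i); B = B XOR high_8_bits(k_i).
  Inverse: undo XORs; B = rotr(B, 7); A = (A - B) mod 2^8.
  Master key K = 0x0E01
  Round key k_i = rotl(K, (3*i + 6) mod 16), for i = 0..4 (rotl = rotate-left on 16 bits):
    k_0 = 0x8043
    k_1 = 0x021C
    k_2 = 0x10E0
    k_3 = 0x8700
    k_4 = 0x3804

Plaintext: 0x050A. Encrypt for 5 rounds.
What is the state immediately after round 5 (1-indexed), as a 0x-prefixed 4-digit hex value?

s_0 = plaintext = 0x050A
s_1 = Round(s_0, k_0) = 0x4C85
s_2 = Round(s_1, k_1) = 0xCDC0
s_3 = Round(s_2, k_2) = 0x6D70
s_4 = Round(s_3, k_3) = 0xDDBF
s_5 = Round(s_4, k_4) = 0x98E7

0x98E7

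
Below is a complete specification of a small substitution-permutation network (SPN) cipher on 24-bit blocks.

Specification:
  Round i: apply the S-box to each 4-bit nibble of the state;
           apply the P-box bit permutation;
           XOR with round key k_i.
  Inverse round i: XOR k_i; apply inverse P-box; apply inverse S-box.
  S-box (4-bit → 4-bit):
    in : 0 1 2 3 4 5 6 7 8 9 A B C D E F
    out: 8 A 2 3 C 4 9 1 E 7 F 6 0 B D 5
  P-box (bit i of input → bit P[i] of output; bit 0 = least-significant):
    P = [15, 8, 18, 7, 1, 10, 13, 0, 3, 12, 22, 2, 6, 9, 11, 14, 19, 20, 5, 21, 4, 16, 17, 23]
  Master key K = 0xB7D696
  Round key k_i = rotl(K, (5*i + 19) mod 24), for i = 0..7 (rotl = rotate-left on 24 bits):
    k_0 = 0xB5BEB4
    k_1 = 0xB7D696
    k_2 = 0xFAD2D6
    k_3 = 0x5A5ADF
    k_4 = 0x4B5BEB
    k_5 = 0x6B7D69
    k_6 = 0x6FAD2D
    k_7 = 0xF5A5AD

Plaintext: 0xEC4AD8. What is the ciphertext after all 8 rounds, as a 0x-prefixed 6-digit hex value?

s_0 = plaintext = 0xEC4AD8
s_1 = Round(s_0, k_0) = 0x73E32B
s_2 = Round(s_1, k_1) = 0xAB8BCE
s_3 = Round(s_2, k_2) = 0x2D0866
s_4 = Round(s_3, k_3) = 0x238A58
s_5 = Round(s_4, k_4) = 0x162067
s_6 = Round(s_5, k_5) = 0xC2FF6E
s_7 = Round(s_6, k_6) = 0x3B25E6
s_8 = Round(s_7, k_7) = 0xA4071E

0xA4071E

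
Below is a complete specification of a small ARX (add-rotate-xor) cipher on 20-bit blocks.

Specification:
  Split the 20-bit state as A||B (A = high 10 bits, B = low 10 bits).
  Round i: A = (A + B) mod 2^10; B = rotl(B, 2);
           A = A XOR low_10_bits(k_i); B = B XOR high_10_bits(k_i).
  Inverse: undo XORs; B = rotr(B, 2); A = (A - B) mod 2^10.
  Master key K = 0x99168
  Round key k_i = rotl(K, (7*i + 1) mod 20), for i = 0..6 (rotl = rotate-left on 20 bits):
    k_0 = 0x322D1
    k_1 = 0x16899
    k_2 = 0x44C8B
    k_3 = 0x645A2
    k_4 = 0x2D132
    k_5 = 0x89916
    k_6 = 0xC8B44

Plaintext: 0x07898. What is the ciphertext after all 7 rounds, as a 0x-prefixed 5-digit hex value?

s_0 = plaintext = 0x07898
s_1 = Round(s_0, k_0) = 0x99EA8
s_2 = Round(s_1, k_1) = 0x65AF8
s_3 = Round(s_2, k_2) = 0x016F1
s_4 = Round(s_3, k_3) = 0xD5257
s_5 = Round(s_4, k_4) = 0x265EA
s_6 = Round(s_5, k_5) = 0xE558F
s_7 = Round(s_6, k_6) = 0x9811F

0x9811F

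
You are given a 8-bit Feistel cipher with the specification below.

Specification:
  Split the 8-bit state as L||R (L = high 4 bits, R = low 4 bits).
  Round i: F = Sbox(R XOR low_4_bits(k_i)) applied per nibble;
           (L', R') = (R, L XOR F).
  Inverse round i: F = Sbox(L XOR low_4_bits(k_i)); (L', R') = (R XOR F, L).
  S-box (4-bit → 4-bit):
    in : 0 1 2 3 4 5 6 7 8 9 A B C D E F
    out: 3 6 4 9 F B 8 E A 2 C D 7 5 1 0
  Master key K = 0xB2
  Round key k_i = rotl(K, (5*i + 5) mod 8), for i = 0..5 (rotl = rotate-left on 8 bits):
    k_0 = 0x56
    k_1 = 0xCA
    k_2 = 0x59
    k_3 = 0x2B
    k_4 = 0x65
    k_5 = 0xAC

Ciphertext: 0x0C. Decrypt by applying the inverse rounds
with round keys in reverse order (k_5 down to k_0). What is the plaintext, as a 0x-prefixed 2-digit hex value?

s_0 = ciphertext = 0x0C
s_1 = InvRound(s_0, k_5) = 0xB0
s_2 = InvRound(s_1, k_4) = 0x1B
s_3 = InvRound(s_2, k_3) = 0x71
s_4 = InvRound(s_3, k_2) = 0x07
s_5 = InvRound(s_4, k_1) = 0xB0
s_6 = InvRound(s_5, k_0) = 0x5B

0x5B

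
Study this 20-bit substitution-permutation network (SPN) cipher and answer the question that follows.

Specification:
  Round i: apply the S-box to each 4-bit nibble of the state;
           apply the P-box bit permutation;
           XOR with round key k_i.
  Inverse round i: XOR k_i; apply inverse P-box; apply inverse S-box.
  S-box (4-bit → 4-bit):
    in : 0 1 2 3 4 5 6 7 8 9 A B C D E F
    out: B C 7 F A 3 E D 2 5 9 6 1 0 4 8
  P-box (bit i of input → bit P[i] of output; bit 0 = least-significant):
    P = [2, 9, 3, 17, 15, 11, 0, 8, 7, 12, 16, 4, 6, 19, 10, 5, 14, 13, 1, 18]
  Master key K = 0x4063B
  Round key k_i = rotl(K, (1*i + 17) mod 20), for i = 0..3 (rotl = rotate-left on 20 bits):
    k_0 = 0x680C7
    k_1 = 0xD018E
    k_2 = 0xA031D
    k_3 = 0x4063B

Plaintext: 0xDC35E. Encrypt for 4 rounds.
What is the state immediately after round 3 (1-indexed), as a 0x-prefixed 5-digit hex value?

0x2B24F

s_0 = plaintext = 0xDC35E
s_1 = Round(s_0, k_0) = 0x7181F
s_2 = Round(s_1, k_1) = 0xB54AD
s_3 = Round(s_2, k_2) = 0x2B24F
s_4 = Round(s_3, k_3) = 0xF7BB9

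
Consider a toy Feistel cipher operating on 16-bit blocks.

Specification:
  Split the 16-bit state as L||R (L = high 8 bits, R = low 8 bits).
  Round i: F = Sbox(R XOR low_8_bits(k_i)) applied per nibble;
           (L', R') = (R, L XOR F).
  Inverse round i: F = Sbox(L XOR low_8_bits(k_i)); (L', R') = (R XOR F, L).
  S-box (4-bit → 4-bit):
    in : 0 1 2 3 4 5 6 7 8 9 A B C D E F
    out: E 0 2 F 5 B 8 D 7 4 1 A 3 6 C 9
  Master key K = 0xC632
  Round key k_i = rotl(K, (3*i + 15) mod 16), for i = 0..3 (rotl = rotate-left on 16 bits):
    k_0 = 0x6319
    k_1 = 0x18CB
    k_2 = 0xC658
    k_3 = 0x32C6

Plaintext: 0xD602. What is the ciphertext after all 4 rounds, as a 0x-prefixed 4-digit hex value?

0x6112

s_0 = plaintext = 0xD602
s_1 = Round(s_0, k_0) = 0x02DC
s_2 = Round(s_1, k_1) = 0xDC0F
s_3 = Round(s_2, k_2) = 0x0F61
s_4 = Round(s_3, k_3) = 0x6112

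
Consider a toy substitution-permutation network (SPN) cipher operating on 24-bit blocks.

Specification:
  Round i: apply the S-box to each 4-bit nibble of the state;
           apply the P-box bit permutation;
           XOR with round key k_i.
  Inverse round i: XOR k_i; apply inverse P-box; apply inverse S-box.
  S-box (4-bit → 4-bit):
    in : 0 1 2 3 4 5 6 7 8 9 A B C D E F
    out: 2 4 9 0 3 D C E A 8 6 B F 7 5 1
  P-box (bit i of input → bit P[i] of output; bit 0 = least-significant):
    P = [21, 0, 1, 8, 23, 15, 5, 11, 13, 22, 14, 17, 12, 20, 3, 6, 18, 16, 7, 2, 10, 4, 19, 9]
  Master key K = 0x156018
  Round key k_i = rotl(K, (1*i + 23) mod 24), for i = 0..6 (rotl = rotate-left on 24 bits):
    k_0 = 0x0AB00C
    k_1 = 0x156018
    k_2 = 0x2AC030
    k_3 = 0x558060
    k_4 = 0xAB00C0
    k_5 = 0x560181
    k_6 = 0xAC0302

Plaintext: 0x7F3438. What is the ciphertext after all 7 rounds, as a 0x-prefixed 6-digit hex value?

s_0 = plaintext = 0x7F3438
s_1 = Round(s_0, k_0) = 0x46931D
s_2 = Round(s_1, k_1) = 0x3564EF
s_3 = Round(s_2, k_2) = 0xCEE0DC
s_4 = Round(s_3, k_3) = 0xB917DB
s_5 = Round(s_4, k_4) = 0x49C7FD
s_6 = Round(s_5, k_5) = 0xA455DE
s_7 = Round(s_6, k_6) = 0x03F378

0x03F378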